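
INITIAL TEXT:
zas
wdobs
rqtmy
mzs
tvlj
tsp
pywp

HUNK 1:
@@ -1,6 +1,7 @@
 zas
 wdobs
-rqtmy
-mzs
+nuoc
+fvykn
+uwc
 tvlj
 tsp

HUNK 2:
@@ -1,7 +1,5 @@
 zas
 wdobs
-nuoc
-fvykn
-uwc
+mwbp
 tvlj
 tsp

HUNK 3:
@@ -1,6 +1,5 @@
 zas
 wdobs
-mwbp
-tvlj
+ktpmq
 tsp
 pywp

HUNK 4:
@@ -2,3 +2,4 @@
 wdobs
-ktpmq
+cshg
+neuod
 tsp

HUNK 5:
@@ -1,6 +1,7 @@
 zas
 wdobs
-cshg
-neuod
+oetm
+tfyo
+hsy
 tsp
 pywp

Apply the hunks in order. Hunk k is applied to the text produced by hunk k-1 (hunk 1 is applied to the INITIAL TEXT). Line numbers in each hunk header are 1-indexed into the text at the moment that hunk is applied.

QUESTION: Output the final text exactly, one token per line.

Answer: zas
wdobs
oetm
tfyo
hsy
tsp
pywp

Derivation:
Hunk 1: at line 1 remove [rqtmy,mzs] add [nuoc,fvykn,uwc] -> 8 lines: zas wdobs nuoc fvykn uwc tvlj tsp pywp
Hunk 2: at line 1 remove [nuoc,fvykn,uwc] add [mwbp] -> 6 lines: zas wdobs mwbp tvlj tsp pywp
Hunk 3: at line 1 remove [mwbp,tvlj] add [ktpmq] -> 5 lines: zas wdobs ktpmq tsp pywp
Hunk 4: at line 2 remove [ktpmq] add [cshg,neuod] -> 6 lines: zas wdobs cshg neuod tsp pywp
Hunk 5: at line 1 remove [cshg,neuod] add [oetm,tfyo,hsy] -> 7 lines: zas wdobs oetm tfyo hsy tsp pywp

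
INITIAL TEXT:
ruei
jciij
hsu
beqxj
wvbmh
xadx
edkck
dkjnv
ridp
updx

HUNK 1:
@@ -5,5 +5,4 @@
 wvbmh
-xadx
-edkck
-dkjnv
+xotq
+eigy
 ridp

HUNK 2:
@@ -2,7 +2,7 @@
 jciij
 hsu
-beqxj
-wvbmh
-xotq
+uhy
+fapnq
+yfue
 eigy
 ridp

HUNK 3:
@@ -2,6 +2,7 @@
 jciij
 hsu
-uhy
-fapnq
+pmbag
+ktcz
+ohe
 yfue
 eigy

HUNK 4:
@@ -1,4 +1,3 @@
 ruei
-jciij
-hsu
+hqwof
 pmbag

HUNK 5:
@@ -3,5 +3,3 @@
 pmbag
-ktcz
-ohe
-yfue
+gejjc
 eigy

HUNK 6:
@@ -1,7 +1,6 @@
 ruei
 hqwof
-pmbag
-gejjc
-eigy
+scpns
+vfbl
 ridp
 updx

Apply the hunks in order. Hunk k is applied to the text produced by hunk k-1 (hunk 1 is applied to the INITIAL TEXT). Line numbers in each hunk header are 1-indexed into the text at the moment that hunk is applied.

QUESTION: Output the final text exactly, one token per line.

Hunk 1: at line 5 remove [xadx,edkck,dkjnv] add [xotq,eigy] -> 9 lines: ruei jciij hsu beqxj wvbmh xotq eigy ridp updx
Hunk 2: at line 2 remove [beqxj,wvbmh,xotq] add [uhy,fapnq,yfue] -> 9 lines: ruei jciij hsu uhy fapnq yfue eigy ridp updx
Hunk 3: at line 2 remove [uhy,fapnq] add [pmbag,ktcz,ohe] -> 10 lines: ruei jciij hsu pmbag ktcz ohe yfue eigy ridp updx
Hunk 4: at line 1 remove [jciij,hsu] add [hqwof] -> 9 lines: ruei hqwof pmbag ktcz ohe yfue eigy ridp updx
Hunk 5: at line 3 remove [ktcz,ohe,yfue] add [gejjc] -> 7 lines: ruei hqwof pmbag gejjc eigy ridp updx
Hunk 6: at line 1 remove [pmbag,gejjc,eigy] add [scpns,vfbl] -> 6 lines: ruei hqwof scpns vfbl ridp updx

Answer: ruei
hqwof
scpns
vfbl
ridp
updx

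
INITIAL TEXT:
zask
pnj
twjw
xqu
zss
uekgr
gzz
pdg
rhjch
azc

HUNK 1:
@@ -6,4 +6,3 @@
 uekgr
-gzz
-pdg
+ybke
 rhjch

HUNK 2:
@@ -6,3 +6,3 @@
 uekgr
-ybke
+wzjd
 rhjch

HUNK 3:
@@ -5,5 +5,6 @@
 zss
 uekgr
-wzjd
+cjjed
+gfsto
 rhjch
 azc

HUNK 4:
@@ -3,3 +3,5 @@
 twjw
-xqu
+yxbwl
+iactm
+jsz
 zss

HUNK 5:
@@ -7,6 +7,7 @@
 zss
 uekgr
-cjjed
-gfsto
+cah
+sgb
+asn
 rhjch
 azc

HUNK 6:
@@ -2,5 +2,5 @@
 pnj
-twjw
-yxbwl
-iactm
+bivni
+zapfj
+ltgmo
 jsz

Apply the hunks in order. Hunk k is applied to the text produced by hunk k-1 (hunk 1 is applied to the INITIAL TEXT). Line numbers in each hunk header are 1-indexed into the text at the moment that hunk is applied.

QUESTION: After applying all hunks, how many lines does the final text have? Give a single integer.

Hunk 1: at line 6 remove [gzz,pdg] add [ybke] -> 9 lines: zask pnj twjw xqu zss uekgr ybke rhjch azc
Hunk 2: at line 6 remove [ybke] add [wzjd] -> 9 lines: zask pnj twjw xqu zss uekgr wzjd rhjch azc
Hunk 3: at line 5 remove [wzjd] add [cjjed,gfsto] -> 10 lines: zask pnj twjw xqu zss uekgr cjjed gfsto rhjch azc
Hunk 4: at line 3 remove [xqu] add [yxbwl,iactm,jsz] -> 12 lines: zask pnj twjw yxbwl iactm jsz zss uekgr cjjed gfsto rhjch azc
Hunk 5: at line 7 remove [cjjed,gfsto] add [cah,sgb,asn] -> 13 lines: zask pnj twjw yxbwl iactm jsz zss uekgr cah sgb asn rhjch azc
Hunk 6: at line 2 remove [twjw,yxbwl,iactm] add [bivni,zapfj,ltgmo] -> 13 lines: zask pnj bivni zapfj ltgmo jsz zss uekgr cah sgb asn rhjch azc
Final line count: 13

Answer: 13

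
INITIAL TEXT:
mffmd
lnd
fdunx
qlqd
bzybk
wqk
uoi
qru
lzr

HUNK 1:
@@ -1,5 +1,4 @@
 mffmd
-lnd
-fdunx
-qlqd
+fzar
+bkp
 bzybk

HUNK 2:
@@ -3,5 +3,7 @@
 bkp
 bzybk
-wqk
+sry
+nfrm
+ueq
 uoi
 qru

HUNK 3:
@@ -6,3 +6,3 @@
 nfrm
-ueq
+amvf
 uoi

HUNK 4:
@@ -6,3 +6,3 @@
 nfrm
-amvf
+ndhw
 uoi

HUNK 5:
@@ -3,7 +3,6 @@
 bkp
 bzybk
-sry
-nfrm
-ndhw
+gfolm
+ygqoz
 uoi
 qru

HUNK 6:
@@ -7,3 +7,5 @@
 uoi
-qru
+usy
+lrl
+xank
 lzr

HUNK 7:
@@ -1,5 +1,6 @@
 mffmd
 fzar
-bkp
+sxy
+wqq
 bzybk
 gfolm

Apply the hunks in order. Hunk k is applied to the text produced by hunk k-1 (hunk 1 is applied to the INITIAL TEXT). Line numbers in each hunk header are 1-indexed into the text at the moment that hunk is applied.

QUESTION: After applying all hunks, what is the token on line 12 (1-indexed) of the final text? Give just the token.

Hunk 1: at line 1 remove [lnd,fdunx,qlqd] add [fzar,bkp] -> 8 lines: mffmd fzar bkp bzybk wqk uoi qru lzr
Hunk 2: at line 3 remove [wqk] add [sry,nfrm,ueq] -> 10 lines: mffmd fzar bkp bzybk sry nfrm ueq uoi qru lzr
Hunk 3: at line 6 remove [ueq] add [amvf] -> 10 lines: mffmd fzar bkp bzybk sry nfrm amvf uoi qru lzr
Hunk 4: at line 6 remove [amvf] add [ndhw] -> 10 lines: mffmd fzar bkp bzybk sry nfrm ndhw uoi qru lzr
Hunk 5: at line 3 remove [sry,nfrm,ndhw] add [gfolm,ygqoz] -> 9 lines: mffmd fzar bkp bzybk gfolm ygqoz uoi qru lzr
Hunk 6: at line 7 remove [qru] add [usy,lrl,xank] -> 11 lines: mffmd fzar bkp bzybk gfolm ygqoz uoi usy lrl xank lzr
Hunk 7: at line 1 remove [bkp] add [sxy,wqq] -> 12 lines: mffmd fzar sxy wqq bzybk gfolm ygqoz uoi usy lrl xank lzr
Final line 12: lzr

Answer: lzr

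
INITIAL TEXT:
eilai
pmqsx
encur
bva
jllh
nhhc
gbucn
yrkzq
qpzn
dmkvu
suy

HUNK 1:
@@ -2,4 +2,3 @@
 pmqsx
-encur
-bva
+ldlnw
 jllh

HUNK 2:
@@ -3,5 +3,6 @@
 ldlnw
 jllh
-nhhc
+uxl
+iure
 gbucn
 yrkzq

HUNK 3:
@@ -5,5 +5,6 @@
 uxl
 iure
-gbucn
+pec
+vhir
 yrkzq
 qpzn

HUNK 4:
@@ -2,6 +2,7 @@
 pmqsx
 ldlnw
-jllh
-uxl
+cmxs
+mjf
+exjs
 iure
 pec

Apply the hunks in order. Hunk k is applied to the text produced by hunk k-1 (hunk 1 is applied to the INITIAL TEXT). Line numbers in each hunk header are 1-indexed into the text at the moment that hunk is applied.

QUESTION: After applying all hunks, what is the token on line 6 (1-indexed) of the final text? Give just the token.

Answer: exjs

Derivation:
Hunk 1: at line 2 remove [encur,bva] add [ldlnw] -> 10 lines: eilai pmqsx ldlnw jllh nhhc gbucn yrkzq qpzn dmkvu suy
Hunk 2: at line 3 remove [nhhc] add [uxl,iure] -> 11 lines: eilai pmqsx ldlnw jllh uxl iure gbucn yrkzq qpzn dmkvu suy
Hunk 3: at line 5 remove [gbucn] add [pec,vhir] -> 12 lines: eilai pmqsx ldlnw jllh uxl iure pec vhir yrkzq qpzn dmkvu suy
Hunk 4: at line 2 remove [jllh,uxl] add [cmxs,mjf,exjs] -> 13 lines: eilai pmqsx ldlnw cmxs mjf exjs iure pec vhir yrkzq qpzn dmkvu suy
Final line 6: exjs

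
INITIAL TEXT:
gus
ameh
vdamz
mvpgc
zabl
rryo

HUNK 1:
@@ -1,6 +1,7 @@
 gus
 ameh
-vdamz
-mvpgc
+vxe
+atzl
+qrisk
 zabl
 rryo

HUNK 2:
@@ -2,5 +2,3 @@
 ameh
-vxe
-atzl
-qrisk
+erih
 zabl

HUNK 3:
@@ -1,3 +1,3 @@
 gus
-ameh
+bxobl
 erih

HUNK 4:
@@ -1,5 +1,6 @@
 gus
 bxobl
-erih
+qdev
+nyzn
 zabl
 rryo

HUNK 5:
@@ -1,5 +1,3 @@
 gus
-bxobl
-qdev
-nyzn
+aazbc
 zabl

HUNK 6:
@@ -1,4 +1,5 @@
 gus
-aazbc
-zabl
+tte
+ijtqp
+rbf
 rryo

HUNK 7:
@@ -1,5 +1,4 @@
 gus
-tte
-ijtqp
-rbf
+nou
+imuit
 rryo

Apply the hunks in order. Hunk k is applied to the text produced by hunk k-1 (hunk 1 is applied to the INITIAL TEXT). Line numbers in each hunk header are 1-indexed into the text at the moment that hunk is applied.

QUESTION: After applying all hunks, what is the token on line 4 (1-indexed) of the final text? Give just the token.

Answer: rryo

Derivation:
Hunk 1: at line 1 remove [vdamz,mvpgc] add [vxe,atzl,qrisk] -> 7 lines: gus ameh vxe atzl qrisk zabl rryo
Hunk 2: at line 2 remove [vxe,atzl,qrisk] add [erih] -> 5 lines: gus ameh erih zabl rryo
Hunk 3: at line 1 remove [ameh] add [bxobl] -> 5 lines: gus bxobl erih zabl rryo
Hunk 4: at line 1 remove [erih] add [qdev,nyzn] -> 6 lines: gus bxobl qdev nyzn zabl rryo
Hunk 5: at line 1 remove [bxobl,qdev,nyzn] add [aazbc] -> 4 lines: gus aazbc zabl rryo
Hunk 6: at line 1 remove [aazbc,zabl] add [tte,ijtqp,rbf] -> 5 lines: gus tte ijtqp rbf rryo
Hunk 7: at line 1 remove [tte,ijtqp,rbf] add [nou,imuit] -> 4 lines: gus nou imuit rryo
Final line 4: rryo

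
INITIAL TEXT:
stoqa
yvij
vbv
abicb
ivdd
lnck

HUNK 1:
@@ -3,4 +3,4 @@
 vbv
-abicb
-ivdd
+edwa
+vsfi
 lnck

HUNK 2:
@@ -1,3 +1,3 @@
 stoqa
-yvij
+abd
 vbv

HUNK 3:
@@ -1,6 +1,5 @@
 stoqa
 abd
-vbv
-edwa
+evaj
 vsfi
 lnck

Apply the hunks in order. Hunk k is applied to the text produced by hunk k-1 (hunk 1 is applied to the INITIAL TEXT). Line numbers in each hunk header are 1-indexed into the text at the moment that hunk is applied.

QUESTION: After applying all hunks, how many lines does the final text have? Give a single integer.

Answer: 5

Derivation:
Hunk 1: at line 3 remove [abicb,ivdd] add [edwa,vsfi] -> 6 lines: stoqa yvij vbv edwa vsfi lnck
Hunk 2: at line 1 remove [yvij] add [abd] -> 6 lines: stoqa abd vbv edwa vsfi lnck
Hunk 3: at line 1 remove [vbv,edwa] add [evaj] -> 5 lines: stoqa abd evaj vsfi lnck
Final line count: 5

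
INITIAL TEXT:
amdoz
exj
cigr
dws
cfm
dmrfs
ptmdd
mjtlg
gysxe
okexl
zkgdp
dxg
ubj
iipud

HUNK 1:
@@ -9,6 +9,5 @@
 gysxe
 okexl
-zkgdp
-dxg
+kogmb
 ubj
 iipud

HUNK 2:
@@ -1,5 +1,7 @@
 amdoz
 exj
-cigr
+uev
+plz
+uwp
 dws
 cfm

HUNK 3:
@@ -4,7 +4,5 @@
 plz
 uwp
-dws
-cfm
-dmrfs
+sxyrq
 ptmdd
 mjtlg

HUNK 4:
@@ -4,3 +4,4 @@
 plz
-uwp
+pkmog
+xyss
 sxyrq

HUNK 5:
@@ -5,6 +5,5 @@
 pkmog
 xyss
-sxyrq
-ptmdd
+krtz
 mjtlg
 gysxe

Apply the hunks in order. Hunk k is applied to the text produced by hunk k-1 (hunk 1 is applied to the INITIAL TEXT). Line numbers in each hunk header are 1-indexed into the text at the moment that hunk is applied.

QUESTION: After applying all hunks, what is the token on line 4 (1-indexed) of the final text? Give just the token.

Hunk 1: at line 9 remove [zkgdp,dxg] add [kogmb] -> 13 lines: amdoz exj cigr dws cfm dmrfs ptmdd mjtlg gysxe okexl kogmb ubj iipud
Hunk 2: at line 1 remove [cigr] add [uev,plz,uwp] -> 15 lines: amdoz exj uev plz uwp dws cfm dmrfs ptmdd mjtlg gysxe okexl kogmb ubj iipud
Hunk 3: at line 4 remove [dws,cfm,dmrfs] add [sxyrq] -> 13 lines: amdoz exj uev plz uwp sxyrq ptmdd mjtlg gysxe okexl kogmb ubj iipud
Hunk 4: at line 4 remove [uwp] add [pkmog,xyss] -> 14 lines: amdoz exj uev plz pkmog xyss sxyrq ptmdd mjtlg gysxe okexl kogmb ubj iipud
Hunk 5: at line 5 remove [sxyrq,ptmdd] add [krtz] -> 13 lines: amdoz exj uev plz pkmog xyss krtz mjtlg gysxe okexl kogmb ubj iipud
Final line 4: plz

Answer: plz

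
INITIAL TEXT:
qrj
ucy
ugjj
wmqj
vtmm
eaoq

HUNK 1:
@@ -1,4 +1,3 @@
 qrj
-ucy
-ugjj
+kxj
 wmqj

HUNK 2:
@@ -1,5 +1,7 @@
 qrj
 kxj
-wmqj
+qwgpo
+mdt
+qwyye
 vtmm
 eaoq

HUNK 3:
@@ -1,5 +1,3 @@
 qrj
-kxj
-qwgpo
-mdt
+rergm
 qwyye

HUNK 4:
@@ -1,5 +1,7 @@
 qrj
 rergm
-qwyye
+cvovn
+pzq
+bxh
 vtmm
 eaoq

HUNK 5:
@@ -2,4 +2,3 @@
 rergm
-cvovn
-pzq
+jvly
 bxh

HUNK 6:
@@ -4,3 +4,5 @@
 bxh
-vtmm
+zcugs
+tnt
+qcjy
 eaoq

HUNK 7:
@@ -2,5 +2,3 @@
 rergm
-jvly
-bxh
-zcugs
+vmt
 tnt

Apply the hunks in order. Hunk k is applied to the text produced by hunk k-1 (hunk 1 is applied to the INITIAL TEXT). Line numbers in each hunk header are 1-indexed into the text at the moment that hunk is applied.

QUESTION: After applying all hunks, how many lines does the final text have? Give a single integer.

Answer: 6

Derivation:
Hunk 1: at line 1 remove [ucy,ugjj] add [kxj] -> 5 lines: qrj kxj wmqj vtmm eaoq
Hunk 2: at line 1 remove [wmqj] add [qwgpo,mdt,qwyye] -> 7 lines: qrj kxj qwgpo mdt qwyye vtmm eaoq
Hunk 3: at line 1 remove [kxj,qwgpo,mdt] add [rergm] -> 5 lines: qrj rergm qwyye vtmm eaoq
Hunk 4: at line 1 remove [qwyye] add [cvovn,pzq,bxh] -> 7 lines: qrj rergm cvovn pzq bxh vtmm eaoq
Hunk 5: at line 2 remove [cvovn,pzq] add [jvly] -> 6 lines: qrj rergm jvly bxh vtmm eaoq
Hunk 6: at line 4 remove [vtmm] add [zcugs,tnt,qcjy] -> 8 lines: qrj rergm jvly bxh zcugs tnt qcjy eaoq
Hunk 7: at line 2 remove [jvly,bxh,zcugs] add [vmt] -> 6 lines: qrj rergm vmt tnt qcjy eaoq
Final line count: 6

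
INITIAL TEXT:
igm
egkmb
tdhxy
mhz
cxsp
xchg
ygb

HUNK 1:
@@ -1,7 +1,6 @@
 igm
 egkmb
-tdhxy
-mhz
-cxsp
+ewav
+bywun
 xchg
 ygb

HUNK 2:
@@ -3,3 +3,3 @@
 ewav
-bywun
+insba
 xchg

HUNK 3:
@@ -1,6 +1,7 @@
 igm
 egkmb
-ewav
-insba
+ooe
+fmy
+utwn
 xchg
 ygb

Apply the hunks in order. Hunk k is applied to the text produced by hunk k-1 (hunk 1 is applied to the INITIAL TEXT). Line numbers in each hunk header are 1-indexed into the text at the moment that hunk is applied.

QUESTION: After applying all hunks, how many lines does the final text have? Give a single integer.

Hunk 1: at line 1 remove [tdhxy,mhz,cxsp] add [ewav,bywun] -> 6 lines: igm egkmb ewav bywun xchg ygb
Hunk 2: at line 3 remove [bywun] add [insba] -> 6 lines: igm egkmb ewav insba xchg ygb
Hunk 3: at line 1 remove [ewav,insba] add [ooe,fmy,utwn] -> 7 lines: igm egkmb ooe fmy utwn xchg ygb
Final line count: 7

Answer: 7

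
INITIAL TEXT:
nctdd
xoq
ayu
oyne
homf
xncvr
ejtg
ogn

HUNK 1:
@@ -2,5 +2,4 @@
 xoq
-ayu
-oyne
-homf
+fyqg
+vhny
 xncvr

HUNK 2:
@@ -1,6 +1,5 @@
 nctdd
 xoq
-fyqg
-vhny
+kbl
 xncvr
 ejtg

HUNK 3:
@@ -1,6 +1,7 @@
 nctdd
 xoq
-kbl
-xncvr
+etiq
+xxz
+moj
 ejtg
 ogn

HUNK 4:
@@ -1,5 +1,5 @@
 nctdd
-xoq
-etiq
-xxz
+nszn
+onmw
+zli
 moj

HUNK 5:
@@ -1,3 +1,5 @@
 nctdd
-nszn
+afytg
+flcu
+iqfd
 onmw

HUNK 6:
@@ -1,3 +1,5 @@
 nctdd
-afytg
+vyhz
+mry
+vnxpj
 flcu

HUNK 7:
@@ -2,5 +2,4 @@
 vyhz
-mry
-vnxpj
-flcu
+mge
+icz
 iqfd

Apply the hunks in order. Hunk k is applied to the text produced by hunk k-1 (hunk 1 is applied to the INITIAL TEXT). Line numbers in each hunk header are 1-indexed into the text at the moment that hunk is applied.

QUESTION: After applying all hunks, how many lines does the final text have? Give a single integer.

Hunk 1: at line 2 remove [ayu,oyne,homf] add [fyqg,vhny] -> 7 lines: nctdd xoq fyqg vhny xncvr ejtg ogn
Hunk 2: at line 1 remove [fyqg,vhny] add [kbl] -> 6 lines: nctdd xoq kbl xncvr ejtg ogn
Hunk 3: at line 1 remove [kbl,xncvr] add [etiq,xxz,moj] -> 7 lines: nctdd xoq etiq xxz moj ejtg ogn
Hunk 4: at line 1 remove [xoq,etiq,xxz] add [nszn,onmw,zli] -> 7 lines: nctdd nszn onmw zli moj ejtg ogn
Hunk 5: at line 1 remove [nszn] add [afytg,flcu,iqfd] -> 9 lines: nctdd afytg flcu iqfd onmw zli moj ejtg ogn
Hunk 6: at line 1 remove [afytg] add [vyhz,mry,vnxpj] -> 11 lines: nctdd vyhz mry vnxpj flcu iqfd onmw zli moj ejtg ogn
Hunk 7: at line 2 remove [mry,vnxpj,flcu] add [mge,icz] -> 10 lines: nctdd vyhz mge icz iqfd onmw zli moj ejtg ogn
Final line count: 10

Answer: 10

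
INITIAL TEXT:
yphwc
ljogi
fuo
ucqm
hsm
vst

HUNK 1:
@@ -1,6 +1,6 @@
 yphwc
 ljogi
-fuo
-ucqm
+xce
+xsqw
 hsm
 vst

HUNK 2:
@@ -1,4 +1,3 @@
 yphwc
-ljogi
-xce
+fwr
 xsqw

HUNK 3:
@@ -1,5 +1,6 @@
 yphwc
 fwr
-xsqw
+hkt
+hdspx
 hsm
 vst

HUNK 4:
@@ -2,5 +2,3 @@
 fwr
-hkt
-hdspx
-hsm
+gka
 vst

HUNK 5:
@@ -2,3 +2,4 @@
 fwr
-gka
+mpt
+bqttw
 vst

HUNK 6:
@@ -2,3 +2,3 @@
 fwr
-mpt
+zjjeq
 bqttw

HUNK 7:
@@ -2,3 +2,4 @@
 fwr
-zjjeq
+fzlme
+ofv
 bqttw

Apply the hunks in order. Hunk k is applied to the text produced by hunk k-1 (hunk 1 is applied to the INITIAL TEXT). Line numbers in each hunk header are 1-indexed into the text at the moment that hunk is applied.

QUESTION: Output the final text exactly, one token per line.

Hunk 1: at line 1 remove [fuo,ucqm] add [xce,xsqw] -> 6 lines: yphwc ljogi xce xsqw hsm vst
Hunk 2: at line 1 remove [ljogi,xce] add [fwr] -> 5 lines: yphwc fwr xsqw hsm vst
Hunk 3: at line 1 remove [xsqw] add [hkt,hdspx] -> 6 lines: yphwc fwr hkt hdspx hsm vst
Hunk 4: at line 2 remove [hkt,hdspx,hsm] add [gka] -> 4 lines: yphwc fwr gka vst
Hunk 5: at line 2 remove [gka] add [mpt,bqttw] -> 5 lines: yphwc fwr mpt bqttw vst
Hunk 6: at line 2 remove [mpt] add [zjjeq] -> 5 lines: yphwc fwr zjjeq bqttw vst
Hunk 7: at line 2 remove [zjjeq] add [fzlme,ofv] -> 6 lines: yphwc fwr fzlme ofv bqttw vst

Answer: yphwc
fwr
fzlme
ofv
bqttw
vst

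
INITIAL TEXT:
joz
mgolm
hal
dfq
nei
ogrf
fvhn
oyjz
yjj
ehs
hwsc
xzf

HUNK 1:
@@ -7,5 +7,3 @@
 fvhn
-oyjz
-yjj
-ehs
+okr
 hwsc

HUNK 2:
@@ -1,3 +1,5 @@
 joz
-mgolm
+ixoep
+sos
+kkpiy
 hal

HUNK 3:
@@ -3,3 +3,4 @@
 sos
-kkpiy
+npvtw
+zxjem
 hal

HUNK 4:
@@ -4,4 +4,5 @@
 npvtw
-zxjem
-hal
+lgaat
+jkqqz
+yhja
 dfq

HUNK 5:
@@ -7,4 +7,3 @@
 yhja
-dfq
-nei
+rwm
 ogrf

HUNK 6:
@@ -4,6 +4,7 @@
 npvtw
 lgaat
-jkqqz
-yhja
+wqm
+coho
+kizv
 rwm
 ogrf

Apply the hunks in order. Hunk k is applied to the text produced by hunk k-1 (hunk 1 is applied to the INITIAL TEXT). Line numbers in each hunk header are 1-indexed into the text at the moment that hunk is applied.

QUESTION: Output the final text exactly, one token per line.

Hunk 1: at line 7 remove [oyjz,yjj,ehs] add [okr] -> 10 lines: joz mgolm hal dfq nei ogrf fvhn okr hwsc xzf
Hunk 2: at line 1 remove [mgolm] add [ixoep,sos,kkpiy] -> 12 lines: joz ixoep sos kkpiy hal dfq nei ogrf fvhn okr hwsc xzf
Hunk 3: at line 3 remove [kkpiy] add [npvtw,zxjem] -> 13 lines: joz ixoep sos npvtw zxjem hal dfq nei ogrf fvhn okr hwsc xzf
Hunk 4: at line 4 remove [zxjem,hal] add [lgaat,jkqqz,yhja] -> 14 lines: joz ixoep sos npvtw lgaat jkqqz yhja dfq nei ogrf fvhn okr hwsc xzf
Hunk 5: at line 7 remove [dfq,nei] add [rwm] -> 13 lines: joz ixoep sos npvtw lgaat jkqqz yhja rwm ogrf fvhn okr hwsc xzf
Hunk 6: at line 4 remove [jkqqz,yhja] add [wqm,coho,kizv] -> 14 lines: joz ixoep sos npvtw lgaat wqm coho kizv rwm ogrf fvhn okr hwsc xzf

Answer: joz
ixoep
sos
npvtw
lgaat
wqm
coho
kizv
rwm
ogrf
fvhn
okr
hwsc
xzf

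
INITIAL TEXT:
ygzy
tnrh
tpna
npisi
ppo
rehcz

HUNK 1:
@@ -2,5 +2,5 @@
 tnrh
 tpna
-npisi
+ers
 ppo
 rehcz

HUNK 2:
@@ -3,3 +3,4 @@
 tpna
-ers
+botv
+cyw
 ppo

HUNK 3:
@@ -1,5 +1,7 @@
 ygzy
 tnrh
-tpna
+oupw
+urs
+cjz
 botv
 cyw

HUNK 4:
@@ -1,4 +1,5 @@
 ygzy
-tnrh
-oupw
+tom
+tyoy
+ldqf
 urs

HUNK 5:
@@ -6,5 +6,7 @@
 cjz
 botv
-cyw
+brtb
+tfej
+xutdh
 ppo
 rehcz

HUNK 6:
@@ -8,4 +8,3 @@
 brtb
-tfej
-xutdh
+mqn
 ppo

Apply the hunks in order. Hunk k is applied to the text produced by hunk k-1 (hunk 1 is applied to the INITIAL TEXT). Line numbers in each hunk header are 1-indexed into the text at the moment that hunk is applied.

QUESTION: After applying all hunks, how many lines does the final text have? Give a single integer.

Hunk 1: at line 2 remove [npisi] add [ers] -> 6 lines: ygzy tnrh tpna ers ppo rehcz
Hunk 2: at line 3 remove [ers] add [botv,cyw] -> 7 lines: ygzy tnrh tpna botv cyw ppo rehcz
Hunk 3: at line 1 remove [tpna] add [oupw,urs,cjz] -> 9 lines: ygzy tnrh oupw urs cjz botv cyw ppo rehcz
Hunk 4: at line 1 remove [tnrh,oupw] add [tom,tyoy,ldqf] -> 10 lines: ygzy tom tyoy ldqf urs cjz botv cyw ppo rehcz
Hunk 5: at line 6 remove [cyw] add [brtb,tfej,xutdh] -> 12 lines: ygzy tom tyoy ldqf urs cjz botv brtb tfej xutdh ppo rehcz
Hunk 6: at line 8 remove [tfej,xutdh] add [mqn] -> 11 lines: ygzy tom tyoy ldqf urs cjz botv brtb mqn ppo rehcz
Final line count: 11

Answer: 11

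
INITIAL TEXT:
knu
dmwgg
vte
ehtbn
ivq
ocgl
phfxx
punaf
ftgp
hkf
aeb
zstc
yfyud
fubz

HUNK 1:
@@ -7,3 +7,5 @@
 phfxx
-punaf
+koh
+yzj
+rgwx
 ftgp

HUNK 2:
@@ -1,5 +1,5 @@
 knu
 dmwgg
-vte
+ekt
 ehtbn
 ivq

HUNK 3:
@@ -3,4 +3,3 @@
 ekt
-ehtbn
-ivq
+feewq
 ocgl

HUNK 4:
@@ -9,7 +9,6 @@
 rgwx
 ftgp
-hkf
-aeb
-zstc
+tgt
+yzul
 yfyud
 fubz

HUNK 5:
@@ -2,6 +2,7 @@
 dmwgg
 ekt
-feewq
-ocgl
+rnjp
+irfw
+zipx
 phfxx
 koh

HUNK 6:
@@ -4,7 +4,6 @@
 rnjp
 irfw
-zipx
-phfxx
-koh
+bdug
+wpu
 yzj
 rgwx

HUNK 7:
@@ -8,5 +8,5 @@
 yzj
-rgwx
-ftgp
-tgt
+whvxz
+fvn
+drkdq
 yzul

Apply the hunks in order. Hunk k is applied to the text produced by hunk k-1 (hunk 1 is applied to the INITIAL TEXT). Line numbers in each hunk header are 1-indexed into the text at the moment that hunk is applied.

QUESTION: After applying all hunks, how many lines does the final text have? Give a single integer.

Answer: 14

Derivation:
Hunk 1: at line 7 remove [punaf] add [koh,yzj,rgwx] -> 16 lines: knu dmwgg vte ehtbn ivq ocgl phfxx koh yzj rgwx ftgp hkf aeb zstc yfyud fubz
Hunk 2: at line 1 remove [vte] add [ekt] -> 16 lines: knu dmwgg ekt ehtbn ivq ocgl phfxx koh yzj rgwx ftgp hkf aeb zstc yfyud fubz
Hunk 3: at line 3 remove [ehtbn,ivq] add [feewq] -> 15 lines: knu dmwgg ekt feewq ocgl phfxx koh yzj rgwx ftgp hkf aeb zstc yfyud fubz
Hunk 4: at line 9 remove [hkf,aeb,zstc] add [tgt,yzul] -> 14 lines: knu dmwgg ekt feewq ocgl phfxx koh yzj rgwx ftgp tgt yzul yfyud fubz
Hunk 5: at line 2 remove [feewq,ocgl] add [rnjp,irfw,zipx] -> 15 lines: knu dmwgg ekt rnjp irfw zipx phfxx koh yzj rgwx ftgp tgt yzul yfyud fubz
Hunk 6: at line 4 remove [zipx,phfxx,koh] add [bdug,wpu] -> 14 lines: knu dmwgg ekt rnjp irfw bdug wpu yzj rgwx ftgp tgt yzul yfyud fubz
Hunk 7: at line 8 remove [rgwx,ftgp,tgt] add [whvxz,fvn,drkdq] -> 14 lines: knu dmwgg ekt rnjp irfw bdug wpu yzj whvxz fvn drkdq yzul yfyud fubz
Final line count: 14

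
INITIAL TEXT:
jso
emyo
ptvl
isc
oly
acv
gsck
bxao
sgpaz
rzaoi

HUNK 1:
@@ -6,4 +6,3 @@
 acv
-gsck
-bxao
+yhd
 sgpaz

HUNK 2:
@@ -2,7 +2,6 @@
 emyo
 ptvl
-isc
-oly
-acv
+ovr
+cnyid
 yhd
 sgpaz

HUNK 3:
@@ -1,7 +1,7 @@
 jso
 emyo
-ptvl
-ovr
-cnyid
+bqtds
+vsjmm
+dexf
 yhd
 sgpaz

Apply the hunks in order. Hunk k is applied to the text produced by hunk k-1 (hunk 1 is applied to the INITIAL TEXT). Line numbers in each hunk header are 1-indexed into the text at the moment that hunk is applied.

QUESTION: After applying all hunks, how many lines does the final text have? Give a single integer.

Answer: 8

Derivation:
Hunk 1: at line 6 remove [gsck,bxao] add [yhd] -> 9 lines: jso emyo ptvl isc oly acv yhd sgpaz rzaoi
Hunk 2: at line 2 remove [isc,oly,acv] add [ovr,cnyid] -> 8 lines: jso emyo ptvl ovr cnyid yhd sgpaz rzaoi
Hunk 3: at line 1 remove [ptvl,ovr,cnyid] add [bqtds,vsjmm,dexf] -> 8 lines: jso emyo bqtds vsjmm dexf yhd sgpaz rzaoi
Final line count: 8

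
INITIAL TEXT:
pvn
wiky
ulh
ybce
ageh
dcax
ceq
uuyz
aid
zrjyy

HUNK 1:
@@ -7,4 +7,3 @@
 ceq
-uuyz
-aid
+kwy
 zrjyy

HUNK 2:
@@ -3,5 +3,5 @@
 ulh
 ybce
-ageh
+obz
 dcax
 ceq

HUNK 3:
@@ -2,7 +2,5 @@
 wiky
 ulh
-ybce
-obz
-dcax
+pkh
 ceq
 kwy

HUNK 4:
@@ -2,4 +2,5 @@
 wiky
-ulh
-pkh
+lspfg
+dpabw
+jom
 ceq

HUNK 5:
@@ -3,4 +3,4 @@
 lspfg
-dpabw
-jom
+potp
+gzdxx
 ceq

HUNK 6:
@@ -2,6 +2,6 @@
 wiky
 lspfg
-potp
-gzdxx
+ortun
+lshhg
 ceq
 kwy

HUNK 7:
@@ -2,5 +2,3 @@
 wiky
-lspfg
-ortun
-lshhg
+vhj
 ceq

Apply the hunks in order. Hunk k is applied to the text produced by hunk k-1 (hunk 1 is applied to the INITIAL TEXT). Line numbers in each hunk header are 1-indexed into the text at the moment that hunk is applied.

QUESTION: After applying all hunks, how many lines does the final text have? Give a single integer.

Answer: 6

Derivation:
Hunk 1: at line 7 remove [uuyz,aid] add [kwy] -> 9 lines: pvn wiky ulh ybce ageh dcax ceq kwy zrjyy
Hunk 2: at line 3 remove [ageh] add [obz] -> 9 lines: pvn wiky ulh ybce obz dcax ceq kwy zrjyy
Hunk 3: at line 2 remove [ybce,obz,dcax] add [pkh] -> 7 lines: pvn wiky ulh pkh ceq kwy zrjyy
Hunk 4: at line 2 remove [ulh,pkh] add [lspfg,dpabw,jom] -> 8 lines: pvn wiky lspfg dpabw jom ceq kwy zrjyy
Hunk 5: at line 3 remove [dpabw,jom] add [potp,gzdxx] -> 8 lines: pvn wiky lspfg potp gzdxx ceq kwy zrjyy
Hunk 6: at line 2 remove [potp,gzdxx] add [ortun,lshhg] -> 8 lines: pvn wiky lspfg ortun lshhg ceq kwy zrjyy
Hunk 7: at line 2 remove [lspfg,ortun,lshhg] add [vhj] -> 6 lines: pvn wiky vhj ceq kwy zrjyy
Final line count: 6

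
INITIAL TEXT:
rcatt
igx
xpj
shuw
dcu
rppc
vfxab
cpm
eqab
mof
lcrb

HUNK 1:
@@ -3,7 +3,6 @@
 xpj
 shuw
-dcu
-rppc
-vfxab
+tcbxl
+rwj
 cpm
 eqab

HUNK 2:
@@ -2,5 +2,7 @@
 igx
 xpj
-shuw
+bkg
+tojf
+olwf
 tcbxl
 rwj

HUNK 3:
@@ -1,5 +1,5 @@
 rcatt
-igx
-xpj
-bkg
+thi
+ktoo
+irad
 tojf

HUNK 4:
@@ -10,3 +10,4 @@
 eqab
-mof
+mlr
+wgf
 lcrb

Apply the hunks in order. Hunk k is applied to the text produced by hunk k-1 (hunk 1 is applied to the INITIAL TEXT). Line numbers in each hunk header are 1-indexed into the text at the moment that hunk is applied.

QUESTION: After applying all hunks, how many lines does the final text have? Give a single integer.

Hunk 1: at line 3 remove [dcu,rppc,vfxab] add [tcbxl,rwj] -> 10 lines: rcatt igx xpj shuw tcbxl rwj cpm eqab mof lcrb
Hunk 2: at line 2 remove [shuw] add [bkg,tojf,olwf] -> 12 lines: rcatt igx xpj bkg tojf olwf tcbxl rwj cpm eqab mof lcrb
Hunk 3: at line 1 remove [igx,xpj,bkg] add [thi,ktoo,irad] -> 12 lines: rcatt thi ktoo irad tojf olwf tcbxl rwj cpm eqab mof lcrb
Hunk 4: at line 10 remove [mof] add [mlr,wgf] -> 13 lines: rcatt thi ktoo irad tojf olwf tcbxl rwj cpm eqab mlr wgf lcrb
Final line count: 13

Answer: 13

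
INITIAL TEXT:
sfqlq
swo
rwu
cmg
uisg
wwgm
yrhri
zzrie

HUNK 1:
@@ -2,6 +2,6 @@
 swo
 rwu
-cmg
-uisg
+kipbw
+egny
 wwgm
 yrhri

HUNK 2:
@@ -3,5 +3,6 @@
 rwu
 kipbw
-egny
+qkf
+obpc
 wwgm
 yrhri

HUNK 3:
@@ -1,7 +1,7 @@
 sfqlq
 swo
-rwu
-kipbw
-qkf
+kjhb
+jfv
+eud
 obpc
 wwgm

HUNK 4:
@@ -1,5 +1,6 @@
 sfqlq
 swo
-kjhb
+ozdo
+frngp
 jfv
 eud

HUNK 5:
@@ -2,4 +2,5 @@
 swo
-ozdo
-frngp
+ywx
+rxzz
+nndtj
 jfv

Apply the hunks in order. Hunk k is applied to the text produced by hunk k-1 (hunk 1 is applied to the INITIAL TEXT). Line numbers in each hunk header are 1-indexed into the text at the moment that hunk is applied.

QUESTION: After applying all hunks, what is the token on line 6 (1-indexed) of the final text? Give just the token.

Answer: jfv

Derivation:
Hunk 1: at line 2 remove [cmg,uisg] add [kipbw,egny] -> 8 lines: sfqlq swo rwu kipbw egny wwgm yrhri zzrie
Hunk 2: at line 3 remove [egny] add [qkf,obpc] -> 9 lines: sfqlq swo rwu kipbw qkf obpc wwgm yrhri zzrie
Hunk 3: at line 1 remove [rwu,kipbw,qkf] add [kjhb,jfv,eud] -> 9 lines: sfqlq swo kjhb jfv eud obpc wwgm yrhri zzrie
Hunk 4: at line 1 remove [kjhb] add [ozdo,frngp] -> 10 lines: sfqlq swo ozdo frngp jfv eud obpc wwgm yrhri zzrie
Hunk 5: at line 2 remove [ozdo,frngp] add [ywx,rxzz,nndtj] -> 11 lines: sfqlq swo ywx rxzz nndtj jfv eud obpc wwgm yrhri zzrie
Final line 6: jfv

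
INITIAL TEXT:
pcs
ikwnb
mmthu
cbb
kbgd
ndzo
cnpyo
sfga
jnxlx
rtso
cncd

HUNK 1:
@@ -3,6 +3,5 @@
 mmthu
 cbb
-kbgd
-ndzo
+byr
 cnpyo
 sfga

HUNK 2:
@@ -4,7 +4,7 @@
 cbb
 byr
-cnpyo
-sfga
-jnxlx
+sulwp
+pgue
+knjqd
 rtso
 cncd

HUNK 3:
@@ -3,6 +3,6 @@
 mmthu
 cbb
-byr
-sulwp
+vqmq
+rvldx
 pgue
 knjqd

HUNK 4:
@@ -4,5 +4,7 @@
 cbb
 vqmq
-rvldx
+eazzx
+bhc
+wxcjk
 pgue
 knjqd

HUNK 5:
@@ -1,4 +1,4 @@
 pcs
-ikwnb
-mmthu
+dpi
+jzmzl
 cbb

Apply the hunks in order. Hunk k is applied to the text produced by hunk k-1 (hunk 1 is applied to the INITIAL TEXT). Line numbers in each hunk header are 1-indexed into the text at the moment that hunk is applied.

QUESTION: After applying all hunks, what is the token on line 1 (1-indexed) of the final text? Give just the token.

Answer: pcs

Derivation:
Hunk 1: at line 3 remove [kbgd,ndzo] add [byr] -> 10 lines: pcs ikwnb mmthu cbb byr cnpyo sfga jnxlx rtso cncd
Hunk 2: at line 4 remove [cnpyo,sfga,jnxlx] add [sulwp,pgue,knjqd] -> 10 lines: pcs ikwnb mmthu cbb byr sulwp pgue knjqd rtso cncd
Hunk 3: at line 3 remove [byr,sulwp] add [vqmq,rvldx] -> 10 lines: pcs ikwnb mmthu cbb vqmq rvldx pgue knjqd rtso cncd
Hunk 4: at line 4 remove [rvldx] add [eazzx,bhc,wxcjk] -> 12 lines: pcs ikwnb mmthu cbb vqmq eazzx bhc wxcjk pgue knjqd rtso cncd
Hunk 5: at line 1 remove [ikwnb,mmthu] add [dpi,jzmzl] -> 12 lines: pcs dpi jzmzl cbb vqmq eazzx bhc wxcjk pgue knjqd rtso cncd
Final line 1: pcs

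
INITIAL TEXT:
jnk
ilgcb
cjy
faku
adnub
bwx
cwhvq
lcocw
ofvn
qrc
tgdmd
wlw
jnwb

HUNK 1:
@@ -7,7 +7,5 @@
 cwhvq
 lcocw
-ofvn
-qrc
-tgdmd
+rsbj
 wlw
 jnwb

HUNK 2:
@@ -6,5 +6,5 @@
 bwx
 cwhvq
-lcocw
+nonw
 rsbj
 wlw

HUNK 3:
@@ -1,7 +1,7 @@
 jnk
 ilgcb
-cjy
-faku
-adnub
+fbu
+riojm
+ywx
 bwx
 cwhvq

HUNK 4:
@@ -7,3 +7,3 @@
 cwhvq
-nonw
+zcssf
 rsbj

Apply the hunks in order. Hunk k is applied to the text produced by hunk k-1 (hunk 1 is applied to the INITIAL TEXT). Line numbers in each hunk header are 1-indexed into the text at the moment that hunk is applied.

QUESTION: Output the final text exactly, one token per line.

Hunk 1: at line 7 remove [ofvn,qrc,tgdmd] add [rsbj] -> 11 lines: jnk ilgcb cjy faku adnub bwx cwhvq lcocw rsbj wlw jnwb
Hunk 2: at line 6 remove [lcocw] add [nonw] -> 11 lines: jnk ilgcb cjy faku adnub bwx cwhvq nonw rsbj wlw jnwb
Hunk 3: at line 1 remove [cjy,faku,adnub] add [fbu,riojm,ywx] -> 11 lines: jnk ilgcb fbu riojm ywx bwx cwhvq nonw rsbj wlw jnwb
Hunk 4: at line 7 remove [nonw] add [zcssf] -> 11 lines: jnk ilgcb fbu riojm ywx bwx cwhvq zcssf rsbj wlw jnwb

Answer: jnk
ilgcb
fbu
riojm
ywx
bwx
cwhvq
zcssf
rsbj
wlw
jnwb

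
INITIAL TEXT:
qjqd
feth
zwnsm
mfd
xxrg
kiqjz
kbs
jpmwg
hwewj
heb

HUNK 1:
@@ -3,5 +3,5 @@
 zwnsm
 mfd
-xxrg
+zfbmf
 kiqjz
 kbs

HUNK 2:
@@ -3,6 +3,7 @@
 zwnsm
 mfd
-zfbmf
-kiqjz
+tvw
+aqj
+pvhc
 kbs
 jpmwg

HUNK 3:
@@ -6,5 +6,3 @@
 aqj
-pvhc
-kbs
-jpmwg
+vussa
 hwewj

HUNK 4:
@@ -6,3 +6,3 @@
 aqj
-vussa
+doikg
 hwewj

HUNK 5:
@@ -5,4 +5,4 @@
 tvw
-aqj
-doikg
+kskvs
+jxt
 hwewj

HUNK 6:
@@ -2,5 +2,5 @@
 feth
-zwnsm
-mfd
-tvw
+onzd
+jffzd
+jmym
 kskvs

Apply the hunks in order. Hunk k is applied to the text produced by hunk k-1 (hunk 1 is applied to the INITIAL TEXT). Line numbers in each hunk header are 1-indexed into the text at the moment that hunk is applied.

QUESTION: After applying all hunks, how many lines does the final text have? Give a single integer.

Hunk 1: at line 3 remove [xxrg] add [zfbmf] -> 10 lines: qjqd feth zwnsm mfd zfbmf kiqjz kbs jpmwg hwewj heb
Hunk 2: at line 3 remove [zfbmf,kiqjz] add [tvw,aqj,pvhc] -> 11 lines: qjqd feth zwnsm mfd tvw aqj pvhc kbs jpmwg hwewj heb
Hunk 3: at line 6 remove [pvhc,kbs,jpmwg] add [vussa] -> 9 lines: qjqd feth zwnsm mfd tvw aqj vussa hwewj heb
Hunk 4: at line 6 remove [vussa] add [doikg] -> 9 lines: qjqd feth zwnsm mfd tvw aqj doikg hwewj heb
Hunk 5: at line 5 remove [aqj,doikg] add [kskvs,jxt] -> 9 lines: qjqd feth zwnsm mfd tvw kskvs jxt hwewj heb
Hunk 6: at line 2 remove [zwnsm,mfd,tvw] add [onzd,jffzd,jmym] -> 9 lines: qjqd feth onzd jffzd jmym kskvs jxt hwewj heb
Final line count: 9

Answer: 9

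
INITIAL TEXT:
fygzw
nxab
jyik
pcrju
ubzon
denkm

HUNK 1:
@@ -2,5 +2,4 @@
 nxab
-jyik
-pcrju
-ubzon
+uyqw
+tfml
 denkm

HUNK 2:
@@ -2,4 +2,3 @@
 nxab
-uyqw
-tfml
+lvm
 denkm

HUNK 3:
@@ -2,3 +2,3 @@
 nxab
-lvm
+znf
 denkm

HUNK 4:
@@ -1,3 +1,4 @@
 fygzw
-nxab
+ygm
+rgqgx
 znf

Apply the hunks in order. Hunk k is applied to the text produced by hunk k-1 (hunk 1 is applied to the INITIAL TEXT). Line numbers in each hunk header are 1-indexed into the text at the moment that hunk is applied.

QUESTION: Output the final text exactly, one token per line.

Answer: fygzw
ygm
rgqgx
znf
denkm

Derivation:
Hunk 1: at line 2 remove [jyik,pcrju,ubzon] add [uyqw,tfml] -> 5 lines: fygzw nxab uyqw tfml denkm
Hunk 2: at line 2 remove [uyqw,tfml] add [lvm] -> 4 lines: fygzw nxab lvm denkm
Hunk 3: at line 2 remove [lvm] add [znf] -> 4 lines: fygzw nxab znf denkm
Hunk 4: at line 1 remove [nxab] add [ygm,rgqgx] -> 5 lines: fygzw ygm rgqgx znf denkm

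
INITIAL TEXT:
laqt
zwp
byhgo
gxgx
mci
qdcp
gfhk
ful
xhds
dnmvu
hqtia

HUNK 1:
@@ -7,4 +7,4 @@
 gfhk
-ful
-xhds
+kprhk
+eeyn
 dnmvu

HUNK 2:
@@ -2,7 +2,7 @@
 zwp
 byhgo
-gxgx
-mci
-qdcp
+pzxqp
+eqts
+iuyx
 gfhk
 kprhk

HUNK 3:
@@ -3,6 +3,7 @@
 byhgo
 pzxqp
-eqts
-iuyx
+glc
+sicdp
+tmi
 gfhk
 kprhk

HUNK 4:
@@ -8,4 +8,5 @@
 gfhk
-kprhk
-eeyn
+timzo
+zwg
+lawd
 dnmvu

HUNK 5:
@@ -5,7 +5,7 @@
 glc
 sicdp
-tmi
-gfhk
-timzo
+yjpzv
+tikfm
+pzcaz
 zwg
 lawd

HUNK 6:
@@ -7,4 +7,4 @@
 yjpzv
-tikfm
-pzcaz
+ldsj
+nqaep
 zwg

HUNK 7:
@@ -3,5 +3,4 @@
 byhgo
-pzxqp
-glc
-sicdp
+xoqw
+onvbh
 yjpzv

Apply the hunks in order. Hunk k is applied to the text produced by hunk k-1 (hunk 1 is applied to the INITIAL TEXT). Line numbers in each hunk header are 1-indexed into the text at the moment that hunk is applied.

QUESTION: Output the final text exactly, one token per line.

Hunk 1: at line 7 remove [ful,xhds] add [kprhk,eeyn] -> 11 lines: laqt zwp byhgo gxgx mci qdcp gfhk kprhk eeyn dnmvu hqtia
Hunk 2: at line 2 remove [gxgx,mci,qdcp] add [pzxqp,eqts,iuyx] -> 11 lines: laqt zwp byhgo pzxqp eqts iuyx gfhk kprhk eeyn dnmvu hqtia
Hunk 3: at line 3 remove [eqts,iuyx] add [glc,sicdp,tmi] -> 12 lines: laqt zwp byhgo pzxqp glc sicdp tmi gfhk kprhk eeyn dnmvu hqtia
Hunk 4: at line 8 remove [kprhk,eeyn] add [timzo,zwg,lawd] -> 13 lines: laqt zwp byhgo pzxqp glc sicdp tmi gfhk timzo zwg lawd dnmvu hqtia
Hunk 5: at line 5 remove [tmi,gfhk,timzo] add [yjpzv,tikfm,pzcaz] -> 13 lines: laqt zwp byhgo pzxqp glc sicdp yjpzv tikfm pzcaz zwg lawd dnmvu hqtia
Hunk 6: at line 7 remove [tikfm,pzcaz] add [ldsj,nqaep] -> 13 lines: laqt zwp byhgo pzxqp glc sicdp yjpzv ldsj nqaep zwg lawd dnmvu hqtia
Hunk 7: at line 3 remove [pzxqp,glc,sicdp] add [xoqw,onvbh] -> 12 lines: laqt zwp byhgo xoqw onvbh yjpzv ldsj nqaep zwg lawd dnmvu hqtia

Answer: laqt
zwp
byhgo
xoqw
onvbh
yjpzv
ldsj
nqaep
zwg
lawd
dnmvu
hqtia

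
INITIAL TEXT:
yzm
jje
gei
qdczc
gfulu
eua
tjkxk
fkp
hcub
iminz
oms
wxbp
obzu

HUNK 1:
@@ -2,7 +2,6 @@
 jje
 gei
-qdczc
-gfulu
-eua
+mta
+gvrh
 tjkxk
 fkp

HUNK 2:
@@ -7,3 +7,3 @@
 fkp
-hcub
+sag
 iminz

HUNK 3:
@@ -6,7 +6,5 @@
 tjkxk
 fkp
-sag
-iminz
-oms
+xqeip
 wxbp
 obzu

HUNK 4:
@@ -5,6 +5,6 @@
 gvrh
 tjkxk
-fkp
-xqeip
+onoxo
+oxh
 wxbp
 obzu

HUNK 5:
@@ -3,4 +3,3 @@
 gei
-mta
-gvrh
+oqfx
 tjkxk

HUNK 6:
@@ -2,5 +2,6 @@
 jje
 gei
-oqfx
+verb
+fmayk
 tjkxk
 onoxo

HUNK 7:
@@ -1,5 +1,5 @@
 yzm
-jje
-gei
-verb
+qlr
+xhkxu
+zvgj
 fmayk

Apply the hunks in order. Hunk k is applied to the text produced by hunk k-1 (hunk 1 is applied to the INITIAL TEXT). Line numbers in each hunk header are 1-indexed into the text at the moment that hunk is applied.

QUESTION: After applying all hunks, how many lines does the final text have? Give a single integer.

Answer: 10

Derivation:
Hunk 1: at line 2 remove [qdczc,gfulu,eua] add [mta,gvrh] -> 12 lines: yzm jje gei mta gvrh tjkxk fkp hcub iminz oms wxbp obzu
Hunk 2: at line 7 remove [hcub] add [sag] -> 12 lines: yzm jje gei mta gvrh tjkxk fkp sag iminz oms wxbp obzu
Hunk 3: at line 6 remove [sag,iminz,oms] add [xqeip] -> 10 lines: yzm jje gei mta gvrh tjkxk fkp xqeip wxbp obzu
Hunk 4: at line 5 remove [fkp,xqeip] add [onoxo,oxh] -> 10 lines: yzm jje gei mta gvrh tjkxk onoxo oxh wxbp obzu
Hunk 5: at line 3 remove [mta,gvrh] add [oqfx] -> 9 lines: yzm jje gei oqfx tjkxk onoxo oxh wxbp obzu
Hunk 6: at line 2 remove [oqfx] add [verb,fmayk] -> 10 lines: yzm jje gei verb fmayk tjkxk onoxo oxh wxbp obzu
Hunk 7: at line 1 remove [jje,gei,verb] add [qlr,xhkxu,zvgj] -> 10 lines: yzm qlr xhkxu zvgj fmayk tjkxk onoxo oxh wxbp obzu
Final line count: 10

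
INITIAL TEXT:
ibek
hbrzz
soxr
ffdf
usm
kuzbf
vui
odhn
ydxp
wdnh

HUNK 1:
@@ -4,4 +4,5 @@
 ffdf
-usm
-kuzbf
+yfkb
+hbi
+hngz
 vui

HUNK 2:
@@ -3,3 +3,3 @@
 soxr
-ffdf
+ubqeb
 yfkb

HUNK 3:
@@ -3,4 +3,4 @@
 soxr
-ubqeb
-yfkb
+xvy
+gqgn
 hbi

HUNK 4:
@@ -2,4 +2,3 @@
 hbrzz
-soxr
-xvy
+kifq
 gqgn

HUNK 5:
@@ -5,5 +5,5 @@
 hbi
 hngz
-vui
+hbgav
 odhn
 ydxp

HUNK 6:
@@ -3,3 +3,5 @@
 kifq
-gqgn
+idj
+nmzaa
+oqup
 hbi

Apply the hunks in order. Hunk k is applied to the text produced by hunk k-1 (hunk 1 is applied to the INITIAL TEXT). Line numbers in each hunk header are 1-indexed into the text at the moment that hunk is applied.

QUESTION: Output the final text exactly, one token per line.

Hunk 1: at line 4 remove [usm,kuzbf] add [yfkb,hbi,hngz] -> 11 lines: ibek hbrzz soxr ffdf yfkb hbi hngz vui odhn ydxp wdnh
Hunk 2: at line 3 remove [ffdf] add [ubqeb] -> 11 lines: ibek hbrzz soxr ubqeb yfkb hbi hngz vui odhn ydxp wdnh
Hunk 3: at line 3 remove [ubqeb,yfkb] add [xvy,gqgn] -> 11 lines: ibek hbrzz soxr xvy gqgn hbi hngz vui odhn ydxp wdnh
Hunk 4: at line 2 remove [soxr,xvy] add [kifq] -> 10 lines: ibek hbrzz kifq gqgn hbi hngz vui odhn ydxp wdnh
Hunk 5: at line 5 remove [vui] add [hbgav] -> 10 lines: ibek hbrzz kifq gqgn hbi hngz hbgav odhn ydxp wdnh
Hunk 6: at line 3 remove [gqgn] add [idj,nmzaa,oqup] -> 12 lines: ibek hbrzz kifq idj nmzaa oqup hbi hngz hbgav odhn ydxp wdnh

Answer: ibek
hbrzz
kifq
idj
nmzaa
oqup
hbi
hngz
hbgav
odhn
ydxp
wdnh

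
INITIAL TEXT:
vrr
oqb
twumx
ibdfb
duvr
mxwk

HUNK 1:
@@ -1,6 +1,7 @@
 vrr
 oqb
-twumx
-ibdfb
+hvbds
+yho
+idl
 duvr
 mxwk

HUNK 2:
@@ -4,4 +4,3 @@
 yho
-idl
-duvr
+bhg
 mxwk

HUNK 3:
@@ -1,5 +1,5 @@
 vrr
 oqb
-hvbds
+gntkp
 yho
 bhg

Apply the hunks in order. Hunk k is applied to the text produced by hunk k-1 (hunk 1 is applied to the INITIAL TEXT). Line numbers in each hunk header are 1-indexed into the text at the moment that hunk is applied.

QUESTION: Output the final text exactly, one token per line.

Hunk 1: at line 1 remove [twumx,ibdfb] add [hvbds,yho,idl] -> 7 lines: vrr oqb hvbds yho idl duvr mxwk
Hunk 2: at line 4 remove [idl,duvr] add [bhg] -> 6 lines: vrr oqb hvbds yho bhg mxwk
Hunk 3: at line 1 remove [hvbds] add [gntkp] -> 6 lines: vrr oqb gntkp yho bhg mxwk

Answer: vrr
oqb
gntkp
yho
bhg
mxwk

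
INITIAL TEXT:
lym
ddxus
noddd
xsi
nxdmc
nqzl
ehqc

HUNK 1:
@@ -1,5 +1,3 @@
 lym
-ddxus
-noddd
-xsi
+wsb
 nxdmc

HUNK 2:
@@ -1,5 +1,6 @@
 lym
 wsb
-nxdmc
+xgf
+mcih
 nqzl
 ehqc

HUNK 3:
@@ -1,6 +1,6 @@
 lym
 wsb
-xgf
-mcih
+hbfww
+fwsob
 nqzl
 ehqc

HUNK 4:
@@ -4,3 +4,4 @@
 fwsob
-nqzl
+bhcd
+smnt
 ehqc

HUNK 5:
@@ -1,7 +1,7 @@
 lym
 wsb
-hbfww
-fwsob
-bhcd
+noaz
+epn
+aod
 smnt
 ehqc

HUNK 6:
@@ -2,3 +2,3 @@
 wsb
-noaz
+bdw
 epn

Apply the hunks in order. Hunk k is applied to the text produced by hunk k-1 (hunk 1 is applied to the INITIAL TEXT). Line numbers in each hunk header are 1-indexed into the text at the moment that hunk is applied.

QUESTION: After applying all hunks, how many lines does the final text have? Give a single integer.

Hunk 1: at line 1 remove [ddxus,noddd,xsi] add [wsb] -> 5 lines: lym wsb nxdmc nqzl ehqc
Hunk 2: at line 1 remove [nxdmc] add [xgf,mcih] -> 6 lines: lym wsb xgf mcih nqzl ehqc
Hunk 3: at line 1 remove [xgf,mcih] add [hbfww,fwsob] -> 6 lines: lym wsb hbfww fwsob nqzl ehqc
Hunk 4: at line 4 remove [nqzl] add [bhcd,smnt] -> 7 lines: lym wsb hbfww fwsob bhcd smnt ehqc
Hunk 5: at line 1 remove [hbfww,fwsob,bhcd] add [noaz,epn,aod] -> 7 lines: lym wsb noaz epn aod smnt ehqc
Hunk 6: at line 2 remove [noaz] add [bdw] -> 7 lines: lym wsb bdw epn aod smnt ehqc
Final line count: 7

Answer: 7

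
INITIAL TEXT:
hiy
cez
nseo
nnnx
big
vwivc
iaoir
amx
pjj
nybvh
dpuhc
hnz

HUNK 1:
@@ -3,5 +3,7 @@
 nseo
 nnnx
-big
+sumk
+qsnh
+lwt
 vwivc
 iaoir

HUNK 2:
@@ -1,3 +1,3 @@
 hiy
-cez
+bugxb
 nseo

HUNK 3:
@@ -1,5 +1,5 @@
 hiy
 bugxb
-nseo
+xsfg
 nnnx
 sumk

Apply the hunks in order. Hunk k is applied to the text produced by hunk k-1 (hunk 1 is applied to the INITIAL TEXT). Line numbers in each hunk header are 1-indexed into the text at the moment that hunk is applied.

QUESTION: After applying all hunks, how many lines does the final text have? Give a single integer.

Hunk 1: at line 3 remove [big] add [sumk,qsnh,lwt] -> 14 lines: hiy cez nseo nnnx sumk qsnh lwt vwivc iaoir amx pjj nybvh dpuhc hnz
Hunk 2: at line 1 remove [cez] add [bugxb] -> 14 lines: hiy bugxb nseo nnnx sumk qsnh lwt vwivc iaoir amx pjj nybvh dpuhc hnz
Hunk 3: at line 1 remove [nseo] add [xsfg] -> 14 lines: hiy bugxb xsfg nnnx sumk qsnh lwt vwivc iaoir amx pjj nybvh dpuhc hnz
Final line count: 14

Answer: 14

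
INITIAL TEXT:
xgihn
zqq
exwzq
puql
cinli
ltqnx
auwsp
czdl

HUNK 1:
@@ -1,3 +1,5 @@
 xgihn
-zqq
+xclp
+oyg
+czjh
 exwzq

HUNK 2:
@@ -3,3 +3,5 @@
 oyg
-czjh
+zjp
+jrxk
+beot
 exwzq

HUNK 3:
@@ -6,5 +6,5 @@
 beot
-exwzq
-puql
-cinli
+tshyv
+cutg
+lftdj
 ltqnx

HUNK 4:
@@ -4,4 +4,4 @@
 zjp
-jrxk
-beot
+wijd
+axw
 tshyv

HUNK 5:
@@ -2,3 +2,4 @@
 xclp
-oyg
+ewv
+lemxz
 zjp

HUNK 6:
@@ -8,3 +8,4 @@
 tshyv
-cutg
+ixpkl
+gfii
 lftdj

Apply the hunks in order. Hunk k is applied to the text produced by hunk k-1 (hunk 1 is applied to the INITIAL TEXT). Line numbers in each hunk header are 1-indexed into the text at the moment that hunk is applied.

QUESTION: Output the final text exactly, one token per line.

Hunk 1: at line 1 remove [zqq] add [xclp,oyg,czjh] -> 10 lines: xgihn xclp oyg czjh exwzq puql cinli ltqnx auwsp czdl
Hunk 2: at line 3 remove [czjh] add [zjp,jrxk,beot] -> 12 lines: xgihn xclp oyg zjp jrxk beot exwzq puql cinli ltqnx auwsp czdl
Hunk 3: at line 6 remove [exwzq,puql,cinli] add [tshyv,cutg,lftdj] -> 12 lines: xgihn xclp oyg zjp jrxk beot tshyv cutg lftdj ltqnx auwsp czdl
Hunk 4: at line 4 remove [jrxk,beot] add [wijd,axw] -> 12 lines: xgihn xclp oyg zjp wijd axw tshyv cutg lftdj ltqnx auwsp czdl
Hunk 5: at line 2 remove [oyg] add [ewv,lemxz] -> 13 lines: xgihn xclp ewv lemxz zjp wijd axw tshyv cutg lftdj ltqnx auwsp czdl
Hunk 6: at line 8 remove [cutg] add [ixpkl,gfii] -> 14 lines: xgihn xclp ewv lemxz zjp wijd axw tshyv ixpkl gfii lftdj ltqnx auwsp czdl

Answer: xgihn
xclp
ewv
lemxz
zjp
wijd
axw
tshyv
ixpkl
gfii
lftdj
ltqnx
auwsp
czdl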